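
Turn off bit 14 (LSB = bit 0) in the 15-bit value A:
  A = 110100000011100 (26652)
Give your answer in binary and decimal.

Mask = ~(1 << 14) = 011111111111111
Bit 14 of A is 1, so AND-ing with the mask clears it to 0.
  110100000011100
& 011111111111111
-----------------
  010100000011100

Answer: 010100000011100 (10268)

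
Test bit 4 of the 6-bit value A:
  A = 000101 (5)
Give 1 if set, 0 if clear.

Bit 4 is the 5th from the right.
  000101
   ^
That bit is 0.

Answer: 0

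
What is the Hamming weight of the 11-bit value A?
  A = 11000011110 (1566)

11000011110
1-bits at positions (from bit 0 = LSB): 1, 2, 3, 4, 9, 10
Count = 6

Answer: 6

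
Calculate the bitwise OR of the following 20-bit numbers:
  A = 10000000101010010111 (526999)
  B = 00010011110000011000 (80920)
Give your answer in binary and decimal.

Apply | to each column (1 where either bit is 1):
  10000000101010010111
| 00010011110000011000
----------------------
  10010011111010011111

Answer: 10010011111010011111 (605855)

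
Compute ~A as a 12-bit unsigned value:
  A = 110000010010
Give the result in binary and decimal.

Flip each bit (0->1, 1->0):
  110000010010
  001111101101

Answer: 001111101101 (1005)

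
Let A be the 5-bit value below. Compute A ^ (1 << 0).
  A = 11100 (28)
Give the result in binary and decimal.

Mask = 1 << 0 = 00001
Bit 0 of A is 0; XOR with the mask flips it to 1.
  11100
^ 00001
-------
  11101

Answer: 11101 (29)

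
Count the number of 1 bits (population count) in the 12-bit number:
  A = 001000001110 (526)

001000001110
1-bits at positions (from bit 0 = LSB): 1, 2, 3, 9
Count = 4

Answer: 4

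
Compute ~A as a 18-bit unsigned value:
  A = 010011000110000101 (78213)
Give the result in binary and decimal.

Flip each bit (0->1, 1->0):
  010011000110000101
  101100111001111010

Answer: 101100111001111010 (183930)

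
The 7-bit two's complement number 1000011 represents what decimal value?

MSB is 1, so the value is negative. Find the magnitude:
1. Invert bits:  0111100
2. Add 1:        0111101  = 61
3. Apply sign:   -61

Answer: -61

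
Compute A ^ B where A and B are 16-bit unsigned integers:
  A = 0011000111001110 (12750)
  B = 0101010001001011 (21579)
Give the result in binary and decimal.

Apply ^ to each column (1 where bits differ):
  0011000111001110
^ 0101010001001011
------------------
  0110010110000101

Answer: 0110010110000101 (25989)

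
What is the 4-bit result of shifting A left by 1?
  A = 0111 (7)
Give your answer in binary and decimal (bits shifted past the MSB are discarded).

Shift left by 1: drop the top 1 bit(s), append 1 zero(s) on the right.
  0111  ->  discard [0], keep [111], append 0
= 1110

Answer: 1110 (14)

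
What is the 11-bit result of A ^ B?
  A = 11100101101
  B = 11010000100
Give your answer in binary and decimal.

Apply ^ to each column (1 where bits differ):
  11100101101
^ 11010000100
-------------
  00110101001

Answer: 00110101001 (425)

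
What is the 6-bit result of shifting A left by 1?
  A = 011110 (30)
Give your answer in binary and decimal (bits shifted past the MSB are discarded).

Shift left by 1: drop the top 1 bit(s), append 1 zero(s) on the right.
  011110  ->  discard [0], keep [11110], append 0
= 111100

Answer: 111100 (60)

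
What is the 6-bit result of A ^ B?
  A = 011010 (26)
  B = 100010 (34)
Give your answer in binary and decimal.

Apply ^ to each column (1 where bits differ):
  011010
^ 100010
--------
  111000

Answer: 111000 (56)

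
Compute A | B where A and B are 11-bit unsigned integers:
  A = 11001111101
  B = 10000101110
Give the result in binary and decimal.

Apply | to each column (1 where either bit is 1):
  11001111101
| 10000101110
-------------
  11001111111

Answer: 11001111111 (1663)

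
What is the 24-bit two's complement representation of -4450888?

1. Binary of +4450888:  010000111110101001001000
2. Invert bits:     101111000001010110110111
3. Add 1:           101111000001010110111000

Answer: 101111000001010110111000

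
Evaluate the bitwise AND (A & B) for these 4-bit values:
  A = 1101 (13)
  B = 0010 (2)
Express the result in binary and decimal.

Apply & to each column (1 only where both bits are 1):
  1101
& 0010
------
  0000

Answer: 0000 (0)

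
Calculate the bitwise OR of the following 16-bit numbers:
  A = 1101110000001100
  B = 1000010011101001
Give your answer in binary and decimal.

Apply | to each column (1 where either bit is 1):
  1101110000001100
| 1000010011101001
------------------
  1101110011101101

Answer: 1101110011101101 (56557)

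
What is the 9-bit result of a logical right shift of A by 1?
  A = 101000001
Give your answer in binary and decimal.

Logical shift right by 1: drop the bottom 1 bit(s), prepend 1 zero(s) on the left.
  101000001  ->  keep [10100000], discard [1], prepend 0
= 010100000

Answer: 010100000 (160)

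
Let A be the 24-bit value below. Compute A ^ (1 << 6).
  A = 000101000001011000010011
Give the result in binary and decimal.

Mask = 1 << 6 = 000000000000000001000000
Bit 6 of A is 0; XOR with the mask flips it to 1.
  000101000001011000010011
^ 000000000000000001000000
--------------------------
  000101000001011001010011

Answer: 000101000001011001010011 (1316435)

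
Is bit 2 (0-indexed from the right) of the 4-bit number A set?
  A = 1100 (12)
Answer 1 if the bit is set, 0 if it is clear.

Bit 2 is the 3rd from the right.
  1100
   ^
That bit is 1.

Answer: 1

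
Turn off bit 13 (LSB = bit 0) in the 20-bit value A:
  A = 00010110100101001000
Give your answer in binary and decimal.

Mask = ~(1 << 13) = 11111101111111111111
Bit 13 of A is 1, so AND-ing with the mask clears it to 0.
  00010110100101001000
& 11111101111111111111
----------------------
  00010100100101001000

Answer: 00010100100101001000 (84296)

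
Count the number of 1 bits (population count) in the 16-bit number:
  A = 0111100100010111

0111100100010111
1-bits at positions (from bit 0 = LSB): 0, 1, 2, 4, 8, 11, 12, 13, 14
Count = 9

Answer: 9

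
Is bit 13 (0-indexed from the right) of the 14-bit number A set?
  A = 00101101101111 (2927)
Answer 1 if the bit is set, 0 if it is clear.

Bit 13 is the 14th from the right.
  00101101101111
  ^
That bit is 0.

Answer: 0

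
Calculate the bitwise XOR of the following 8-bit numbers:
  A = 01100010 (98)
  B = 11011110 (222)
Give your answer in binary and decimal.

Apply ^ to each column (1 where bits differ):
  01100010
^ 11011110
----------
  10111100

Answer: 10111100 (188)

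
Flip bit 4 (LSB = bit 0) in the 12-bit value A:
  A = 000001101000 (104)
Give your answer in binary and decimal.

Mask = 1 << 4 = 000000010000
Bit 4 of A is 0; XOR with the mask flips it to 1.
  000001101000
^ 000000010000
--------------
  000001111000

Answer: 000001111000 (120)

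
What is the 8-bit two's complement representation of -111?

1. Binary of +111:  01101111
2. Invert bits:     10010000
3. Add 1:           10010001

Answer: 10010001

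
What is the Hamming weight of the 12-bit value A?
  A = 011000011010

011000011010
1-bits at positions (from bit 0 = LSB): 1, 3, 4, 9, 10
Count = 5

Answer: 5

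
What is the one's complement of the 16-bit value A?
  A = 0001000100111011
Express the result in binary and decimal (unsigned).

Flip each bit (0->1, 1->0):
  0001000100111011
  1110111011000100

Answer: 1110111011000100 (61124)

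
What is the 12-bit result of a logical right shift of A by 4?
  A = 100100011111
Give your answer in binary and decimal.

Logical shift right by 4: drop the bottom 4 bit(s), prepend 4 zero(s) on the left.
  100100011111  ->  keep [10010001], discard [1111], prepend 0000
= 000010010001

Answer: 000010010001 (145)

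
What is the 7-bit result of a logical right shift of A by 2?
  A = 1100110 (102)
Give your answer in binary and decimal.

Logical shift right by 2: drop the bottom 2 bit(s), prepend 2 zero(s) on the left.
  1100110  ->  keep [11001], discard [10], prepend 00
= 0011001

Answer: 0011001 (25)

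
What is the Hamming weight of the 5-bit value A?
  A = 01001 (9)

01001
1-bits at positions (from bit 0 = LSB): 0, 3
Count = 2

Answer: 2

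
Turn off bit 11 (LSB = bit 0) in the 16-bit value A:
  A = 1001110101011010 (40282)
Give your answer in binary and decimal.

Mask = ~(1 << 11) = 1111011111111111
Bit 11 of A is 1, so AND-ing with the mask clears it to 0.
  1001110101011010
& 1111011111111111
------------------
  1001010101011010

Answer: 1001010101011010 (38234)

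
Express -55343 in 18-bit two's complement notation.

1. Binary of +55343:  001101100000101111
2. Invert bits:     110010011111010000
3. Add 1:           110010011111010001

Answer: 110010011111010001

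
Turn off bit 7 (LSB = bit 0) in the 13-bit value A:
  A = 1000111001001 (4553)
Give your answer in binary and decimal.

Mask = ~(1 << 7) = 1111101111111
Bit 7 of A is 1, so AND-ing with the mask clears it to 0.
  1000111001001
& 1111101111111
---------------
  1000101001001

Answer: 1000101001001 (4425)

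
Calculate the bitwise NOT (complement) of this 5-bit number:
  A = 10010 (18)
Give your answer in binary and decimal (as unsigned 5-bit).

Flip each bit (0->1, 1->0):
  10010
  01101

Answer: 01101 (13)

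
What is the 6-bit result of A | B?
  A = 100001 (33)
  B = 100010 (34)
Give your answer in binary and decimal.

Apply | to each column (1 where either bit is 1):
  100001
| 100010
--------
  100011

Answer: 100011 (35)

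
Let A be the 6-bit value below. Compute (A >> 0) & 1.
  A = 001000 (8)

Bit 0 is the 1st from the right.
  001000
       ^
That bit is 0.

Answer: 0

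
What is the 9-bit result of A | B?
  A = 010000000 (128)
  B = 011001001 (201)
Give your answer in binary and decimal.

Apply | to each column (1 where either bit is 1):
  010000000
| 011001001
-----------
  011001001

Answer: 011001001 (201)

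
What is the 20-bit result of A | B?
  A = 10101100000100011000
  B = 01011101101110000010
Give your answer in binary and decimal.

Apply | to each column (1 where either bit is 1):
  10101100000100011000
| 01011101101110000010
----------------------
  11111101101110011010

Answer: 11111101101110011010 (1039258)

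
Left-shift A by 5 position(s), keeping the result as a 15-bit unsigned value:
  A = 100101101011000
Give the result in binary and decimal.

Shift left by 5: drop the top 5 bit(s), append 5 zero(s) on the right.
  100101101011000  ->  discard [10010], keep [1101011000], append 00000
= 110101100000000

Answer: 110101100000000 (27392)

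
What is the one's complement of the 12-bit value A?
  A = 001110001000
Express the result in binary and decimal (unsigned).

Flip each bit (0->1, 1->0):
  001110001000
  110001110111

Answer: 110001110111 (3191)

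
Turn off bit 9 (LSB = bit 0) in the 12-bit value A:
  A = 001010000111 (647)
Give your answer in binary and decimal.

Mask = ~(1 << 9) = 110111111111
Bit 9 of A is 1, so AND-ing with the mask clears it to 0.
  001010000111
& 110111111111
--------------
  000010000111

Answer: 000010000111 (135)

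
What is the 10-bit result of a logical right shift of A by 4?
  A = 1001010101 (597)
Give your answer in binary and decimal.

Logical shift right by 4: drop the bottom 4 bit(s), prepend 4 zero(s) on the left.
  1001010101  ->  keep [100101], discard [0101], prepend 0000
= 0000100101

Answer: 0000100101 (37)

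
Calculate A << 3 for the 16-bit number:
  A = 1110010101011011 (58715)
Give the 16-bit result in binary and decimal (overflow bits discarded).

Shift left by 3: drop the top 3 bit(s), append 3 zero(s) on the right.
  1110010101011011  ->  discard [111], keep [0010101011011], append 000
= 0010101011011000

Answer: 0010101011011000 (10968)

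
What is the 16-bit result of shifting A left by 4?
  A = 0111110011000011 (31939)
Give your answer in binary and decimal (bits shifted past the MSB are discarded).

Shift left by 4: drop the top 4 bit(s), append 4 zero(s) on the right.
  0111110011000011  ->  discard [0111], keep [110011000011], append 0000
= 1100110000110000

Answer: 1100110000110000 (52272)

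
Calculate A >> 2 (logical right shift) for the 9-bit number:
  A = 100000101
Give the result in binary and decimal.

Logical shift right by 2: drop the bottom 2 bit(s), prepend 2 zero(s) on the left.
  100000101  ->  keep [1000001], discard [01], prepend 00
= 001000001

Answer: 001000001 (65)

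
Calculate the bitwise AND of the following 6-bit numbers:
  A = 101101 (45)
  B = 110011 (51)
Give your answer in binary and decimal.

Apply & to each column (1 only where both bits are 1):
  101101
& 110011
--------
  100001

Answer: 100001 (33)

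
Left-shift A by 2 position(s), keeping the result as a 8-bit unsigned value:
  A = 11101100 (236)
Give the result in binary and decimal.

Shift left by 2: drop the top 2 bit(s), append 2 zero(s) on the right.
  11101100  ->  discard [11], keep [101100], append 00
= 10110000

Answer: 10110000 (176)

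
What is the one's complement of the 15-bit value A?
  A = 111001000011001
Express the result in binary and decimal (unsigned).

Flip each bit (0->1, 1->0):
  111001000011001
  000110111100110

Answer: 000110111100110 (3558)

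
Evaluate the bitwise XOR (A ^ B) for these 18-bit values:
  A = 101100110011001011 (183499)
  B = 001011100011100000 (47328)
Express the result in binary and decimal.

Apply ^ to each column (1 where bits differ):
  101100110011001011
^ 001011100011100000
--------------------
  100111010000101011

Answer: 100111010000101011 (160811)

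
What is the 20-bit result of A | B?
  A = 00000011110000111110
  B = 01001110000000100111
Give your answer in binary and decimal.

Apply | to each column (1 where either bit is 1):
  00000011110000111110
| 01001110000000100111
----------------------
  01001111110000111111

Answer: 01001111110000111111 (326719)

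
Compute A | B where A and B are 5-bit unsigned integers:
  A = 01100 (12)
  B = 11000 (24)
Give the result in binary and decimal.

Apply | to each column (1 where either bit is 1):
  01100
| 11000
-------
  11100

Answer: 11100 (28)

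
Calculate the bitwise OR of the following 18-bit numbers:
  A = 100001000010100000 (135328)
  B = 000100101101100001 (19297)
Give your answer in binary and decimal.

Apply | to each column (1 where either bit is 1):
  100001000010100000
| 000100101101100001
--------------------
  100101101111100001

Answer: 100101101111100001 (154593)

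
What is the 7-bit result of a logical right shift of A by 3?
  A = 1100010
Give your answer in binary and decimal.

Logical shift right by 3: drop the bottom 3 bit(s), prepend 3 zero(s) on the left.
  1100010  ->  keep [1100], discard [010], prepend 000
= 0001100

Answer: 0001100 (12)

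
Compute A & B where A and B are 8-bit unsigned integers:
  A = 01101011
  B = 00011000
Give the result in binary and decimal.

Apply & to each column (1 only where both bits are 1):
  01101011
& 00011000
----------
  00001000

Answer: 00001000 (8)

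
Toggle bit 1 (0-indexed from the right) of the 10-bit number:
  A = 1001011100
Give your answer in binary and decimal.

Mask = 1 << 1 = 0000000010
Bit 1 of A is 0; XOR with the mask flips it to 1.
  1001011100
^ 0000000010
------------
  1001011110

Answer: 1001011110 (606)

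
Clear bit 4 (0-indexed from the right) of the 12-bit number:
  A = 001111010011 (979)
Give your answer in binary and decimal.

Mask = ~(1 << 4) = 111111101111
Bit 4 of A is 1, so AND-ing with the mask clears it to 0.
  001111010011
& 111111101111
--------------
  001111000011

Answer: 001111000011 (963)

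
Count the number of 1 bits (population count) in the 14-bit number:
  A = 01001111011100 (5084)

01001111011100
1-bits at positions (from bit 0 = LSB): 2, 3, 4, 6, 7, 8, 9, 12
Count = 8

Answer: 8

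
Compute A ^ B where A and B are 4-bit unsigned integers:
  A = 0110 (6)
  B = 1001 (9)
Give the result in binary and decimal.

Apply ^ to each column (1 where bits differ):
  0110
^ 1001
------
  1111

Answer: 1111 (15)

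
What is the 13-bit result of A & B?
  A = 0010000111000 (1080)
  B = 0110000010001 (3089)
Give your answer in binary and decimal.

Apply & to each column (1 only where both bits are 1):
  0010000111000
& 0110000010001
---------------
  0010000010000

Answer: 0010000010000 (1040)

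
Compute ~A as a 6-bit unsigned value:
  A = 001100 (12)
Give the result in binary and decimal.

Flip each bit (0->1, 1->0):
  001100
  110011

Answer: 110011 (51)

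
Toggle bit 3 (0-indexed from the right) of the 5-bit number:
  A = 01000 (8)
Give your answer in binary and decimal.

Mask = 1 << 3 = 01000
Bit 3 of A is 1; XOR with the mask flips it to 0.
  01000
^ 01000
-------
  00000

Answer: 00000 (0)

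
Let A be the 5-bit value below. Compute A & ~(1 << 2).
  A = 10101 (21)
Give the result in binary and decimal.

Mask = ~(1 << 2) = 11011
Bit 2 of A is 1, so AND-ing with the mask clears it to 0.
  10101
& 11011
-------
  10001

Answer: 10001 (17)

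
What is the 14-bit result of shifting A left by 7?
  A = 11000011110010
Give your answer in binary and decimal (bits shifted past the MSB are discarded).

Shift left by 7: drop the top 7 bit(s), append 7 zero(s) on the right.
  11000011110010  ->  discard [1100001], keep [1110010], append 0000000
= 11100100000000

Answer: 11100100000000 (14592)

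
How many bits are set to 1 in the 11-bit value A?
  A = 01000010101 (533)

01000010101
1-bits at positions (from bit 0 = LSB): 0, 2, 4, 9
Count = 4

Answer: 4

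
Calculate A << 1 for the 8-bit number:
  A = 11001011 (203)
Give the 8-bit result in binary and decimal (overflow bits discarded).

Shift left by 1: drop the top 1 bit(s), append 1 zero(s) on the right.
  11001011  ->  discard [1], keep [1001011], append 0
= 10010110

Answer: 10010110 (150)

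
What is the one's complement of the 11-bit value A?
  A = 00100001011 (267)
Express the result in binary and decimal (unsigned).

Flip each bit (0->1, 1->0):
  00100001011
  11011110100

Answer: 11011110100 (1780)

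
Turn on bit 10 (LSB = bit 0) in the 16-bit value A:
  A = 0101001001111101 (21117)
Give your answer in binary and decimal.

Mask = 1 << 10 = 0000010000000000
Bit 10 of A is 0, so OR-ing with the mask flips it to 1.
  0101001001111101
| 0000010000000000
------------------
  0101011001111101

Answer: 0101011001111101 (22141)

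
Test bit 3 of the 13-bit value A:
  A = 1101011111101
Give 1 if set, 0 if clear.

Bit 3 is the 4th from the right.
  1101011111101
           ^
That bit is 1.

Answer: 1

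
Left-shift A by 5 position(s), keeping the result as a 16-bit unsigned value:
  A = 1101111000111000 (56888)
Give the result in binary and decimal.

Shift left by 5: drop the top 5 bit(s), append 5 zero(s) on the right.
  1101111000111000  ->  discard [11011], keep [11000111000], append 00000
= 1100011100000000

Answer: 1100011100000000 (50944)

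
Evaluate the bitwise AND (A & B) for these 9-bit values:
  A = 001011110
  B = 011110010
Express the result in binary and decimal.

Apply & to each column (1 only where both bits are 1):
  001011110
& 011110010
-----------
  001010010

Answer: 001010010 (82)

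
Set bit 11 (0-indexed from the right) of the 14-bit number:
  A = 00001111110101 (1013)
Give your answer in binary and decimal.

Mask = 1 << 11 = 00100000000000
Bit 11 of A is 0, so OR-ing with the mask flips it to 1.
  00001111110101
| 00100000000000
----------------
  00101111110101

Answer: 00101111110101 (3061)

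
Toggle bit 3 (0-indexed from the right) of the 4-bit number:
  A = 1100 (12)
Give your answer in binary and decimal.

Mask = 1 << 3 = 1000
Bit 3 of A is 1; XOR with the mask flips it to 0.
  1100
^ 1000
------
  0100

Answer: 0100 (4)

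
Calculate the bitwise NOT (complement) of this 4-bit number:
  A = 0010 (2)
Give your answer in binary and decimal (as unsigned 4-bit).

Flip each bit (0->1, 1->0):
  0010
  1101

Answer: 1101 (13)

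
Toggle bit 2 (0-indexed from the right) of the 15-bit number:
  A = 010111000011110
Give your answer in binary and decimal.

Mask = 1 << 2 = 000000000000100
Bit 2 of A is 1; XOR with the mask flips it to 0.
  010111000011110
^ 000000000000100
-----------------
  010111000011010

Answer: 010111000011010 (11802)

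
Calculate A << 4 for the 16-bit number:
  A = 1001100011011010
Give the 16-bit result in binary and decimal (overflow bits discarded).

Shift left by 4: drop the top 4 bit(s), append 4 zero(s) on the right.
  1001100011011010  ->  discard [1001], keep [100011011010], append 0000
= 1000110110100000

Answer: 1000110110100000 (36256)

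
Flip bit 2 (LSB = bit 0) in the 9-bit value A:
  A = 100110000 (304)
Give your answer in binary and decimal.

Mask = 1 << 2 = 000000100
Bit 2 of A is 0; XOR with the mask flips it to 1.
  100110000
^ 000000100
-----------
  100110100

Answer: 100110100 (308)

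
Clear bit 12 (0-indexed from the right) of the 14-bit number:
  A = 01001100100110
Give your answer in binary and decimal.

Mask = ~(1 << 12) = 10111111111111
Bit 12 of A is 1, so AND-ing with the mask clears it to 0.
  01001100100110
& 10111111111111
----------------
  00001100100110

Answer: 00001100100110 (806)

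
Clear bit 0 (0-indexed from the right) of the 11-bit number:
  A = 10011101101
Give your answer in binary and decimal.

Mask = ~(1 << 0) = 11111111110
Bit 0 of A is 1, so AND-ing with the mask clears it to 0.
  10011101101
& 11111111110
-------------
  10011101100

Answer: 10011101100 (1260)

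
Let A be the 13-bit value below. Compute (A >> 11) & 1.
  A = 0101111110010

Bit 11 is the 12th from the right.
  0101111110010
   ^
That bit is 1.

Answer: 1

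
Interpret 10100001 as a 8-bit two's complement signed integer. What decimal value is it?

MSB is 1, so the value is negative. Find the magnitude:
1. Invert bits:  01011110
2. Add 1:        01011111  = 95
3. Apply sign:   -95

Answer: -95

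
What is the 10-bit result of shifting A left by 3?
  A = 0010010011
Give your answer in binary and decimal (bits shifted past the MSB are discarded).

Shift left by 3: drop the top 3 bit(s), append 3 zero(s) on the right.
  0010010011  ->  discard [001], keep [0010011], append 000
= 0010011000

Answer: 0010011000 (152)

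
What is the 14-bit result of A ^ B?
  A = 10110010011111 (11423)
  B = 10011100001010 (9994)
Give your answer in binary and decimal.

Apply ^ to each column (1 where bits differ):
  10110010011111
^ 10011100001010
----------------
  00101110010101

Answer: 00101110010101 (2965)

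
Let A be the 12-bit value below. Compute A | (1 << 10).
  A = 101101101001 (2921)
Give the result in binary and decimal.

Mask = 1 << 10 = 010000000000
Bit 10 of A is 0, so OR-ing with the mask flips it to 1.
  101101101001
| 010000000000
--------------
  111101101001

Answer: 111101101001 (3945)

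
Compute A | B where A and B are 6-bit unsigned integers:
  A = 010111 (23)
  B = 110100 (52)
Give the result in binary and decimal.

Apply | to each column (1 where either bit is 1):
  010111
| 110100
--------
  110111

Answer: 110111 (55)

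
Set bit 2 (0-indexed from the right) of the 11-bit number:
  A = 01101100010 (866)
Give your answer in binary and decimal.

Mask = 1 << 2 = 00000000100
Bit 2 of A is 0, so OR-ing with the mask flips it to 1.
  01101100010
| 00000000100
-------------
  01101100110

Answer: 01101100110 (870)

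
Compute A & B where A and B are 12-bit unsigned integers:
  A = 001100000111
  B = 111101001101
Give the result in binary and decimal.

Apply & to each column (1 only where both bits are 1):
  001100000111
& 111101001101
--------------
  001100000101

Answer: 001100000101 (773)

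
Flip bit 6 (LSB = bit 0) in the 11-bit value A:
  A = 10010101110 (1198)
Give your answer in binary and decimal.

Mask = 1 << 6 = 00001000000
Bit 6 of A is 0; XOR with the mask flips it to 1.
  10010101110
^ 00001000000
-------------
  10011101110

Answer: 10011101110 (1262)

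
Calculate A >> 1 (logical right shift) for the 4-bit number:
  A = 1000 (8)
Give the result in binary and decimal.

Logical shift right by 1: drop the bottom 1 bit(s), prepend 1 zero(s) on the left.
  1000  ->  keep [100], discard [0], prepend 0
= 0100

Answer: 0100 (4)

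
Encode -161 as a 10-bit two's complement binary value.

1. Binary of +161:  0010100001
2. Invert bits:     1101011110
3. Add 1:           1101011111

Answer: 1101011111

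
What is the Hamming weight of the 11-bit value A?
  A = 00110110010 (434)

00110110010
1-bits at positions (from bit 0 = LSB): 1, 4, 5, 7, 8
Count = 5

Answer: 5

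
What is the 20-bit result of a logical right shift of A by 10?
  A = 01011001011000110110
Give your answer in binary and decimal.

Logical shift right by 10: drop the bottom 10 bit(s), prepend 10 zero(s) on the left.
  01011001011000110110  ->  keep [0101100101], discard [1000110110], prepend 0000000000
= 00000000000101100101

Answer: 00000000000101100101 (357)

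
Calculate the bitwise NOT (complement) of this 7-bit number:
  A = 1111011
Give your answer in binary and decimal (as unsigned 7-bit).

Flip each bit (0->1, 1->0):
  1111011
  0000100

Answer: 0000100 (4)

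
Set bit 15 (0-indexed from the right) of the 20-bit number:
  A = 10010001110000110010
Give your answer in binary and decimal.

Mask = 1 << 15 = 00001000000000000000
Bit 15 of A is 0, so OR-ing with the mask flips it to 1.
  10010001110000110010
| 00001000000000000000
----------------------
  10011001110000110010

Answer: 10011001110000110010 (629810)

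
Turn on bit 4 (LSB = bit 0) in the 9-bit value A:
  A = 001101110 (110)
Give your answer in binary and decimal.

Mask = 1 << 4 = 000010000
Bit 4 of A is 0, so OR-ing with the mask flips it to 1.
  001101110
| 000010000
-----------
  001111110

Answer: 001111110 (126)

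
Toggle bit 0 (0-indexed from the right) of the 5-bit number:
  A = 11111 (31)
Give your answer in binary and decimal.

Mask = 1 << 0 = 00001
Bit 0 of A is 1; XOR with the mask flips it to 0.
  11111
^ 00001
-------
  11110

Answer: 11110 (30)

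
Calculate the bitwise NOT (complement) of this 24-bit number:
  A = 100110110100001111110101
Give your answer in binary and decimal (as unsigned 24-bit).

Flip each bit (0->1, 1->0):
  100110110100001111110101
  011001001011110000001010

Answer: 011001001011110000001010 (6601738)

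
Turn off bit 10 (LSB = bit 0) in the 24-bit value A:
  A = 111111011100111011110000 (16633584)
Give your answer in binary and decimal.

Mask = ~(1 << 10) = 111111111111101111111111
Bit 10 of A is 1, so AND-ing with the mask clears it to 0.
  111111011100111011110000
& 111111111111101111111111
--------------------------
  111111011100101011110000

Answer: 111111011100101011110000 (16632560)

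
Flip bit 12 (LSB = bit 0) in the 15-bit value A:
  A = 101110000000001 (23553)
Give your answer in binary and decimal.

Mask = 1 << 12 = 001000000000000
Bit 12 of A is 1; XOR with the mask flips it to 0.
  101110000000001
^ 001000000000000
-----------------
  100110000000001

Answer: 100110000000001 (19457)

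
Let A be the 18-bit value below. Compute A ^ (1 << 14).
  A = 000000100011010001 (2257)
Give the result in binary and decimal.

Mask = 1 << 14 = 000100000000000000
Bit 14 of A is 0; XOR with the mask flips it to 1.
  000000100011010001
^ 000100000000000000
--------------------
  000100100011010001

Answer: 000100100011010001 (18641)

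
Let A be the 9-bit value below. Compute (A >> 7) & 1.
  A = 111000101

Bit 7 is the 8th from the right.
  111000101
   ^
That bit is 1.

Answer: 1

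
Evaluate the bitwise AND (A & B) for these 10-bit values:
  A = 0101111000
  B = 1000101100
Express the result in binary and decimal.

Apply & to each column (1 only where both bits are 1):
  0101111000
& 1000101100
------------
  0000101000

Answer: 0000101000 (40)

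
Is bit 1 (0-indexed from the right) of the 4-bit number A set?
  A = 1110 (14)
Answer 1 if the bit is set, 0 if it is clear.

Bit 1 is the 2nd from the right.
  1110
    ^
That bit is 1.

Answer: 1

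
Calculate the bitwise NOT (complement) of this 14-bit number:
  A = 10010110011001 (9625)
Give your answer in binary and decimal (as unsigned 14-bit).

Flip each bit (0->1, 1->0):
  10010110011001
  01101001100110

Answer: 01101001100110 (6758)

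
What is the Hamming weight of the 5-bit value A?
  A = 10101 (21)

10101
1-bits at positions (from bit 0 = LSB): 0, 2, 4
Count = 3

Answer: 3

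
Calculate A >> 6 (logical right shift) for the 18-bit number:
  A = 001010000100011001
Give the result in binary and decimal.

Logical shift right by 6: drop the bottom 6 bit(s), prepend 6 zero(s) on the left.
  001010000100011001  ->  keep [001010000100], discard [011001], prepend 000000
= 000000001010000100

Answer: 000000001010000100 (644)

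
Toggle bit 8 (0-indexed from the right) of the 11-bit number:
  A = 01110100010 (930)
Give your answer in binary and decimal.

Mask = 1 << 8 = 00100000000
Bit 8 of A is 1; XOR with the mask flips it to 0.
  01110100010
^ 00100000000
-------------
  01010100010

Answer: 01010100010 (674)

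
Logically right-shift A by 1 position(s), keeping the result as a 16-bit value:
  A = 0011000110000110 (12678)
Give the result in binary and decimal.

Logical shift right by 1: drop the bottom 1 bit(s), prepend 1 zero(s) on the left.
  0011000110000110  ->  keep [001100011000011], discard [0], prepend 0
= 0001100011000011

Answer: 0001100011000011 (6339)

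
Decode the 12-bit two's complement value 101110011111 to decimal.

MSB is 1, so the value is negative. Find the magnitude:
1. Invert bits:  010001100000
2. Add 1:        010001100001  = 1121
3. Apply sign:   -1121

Answer: -1121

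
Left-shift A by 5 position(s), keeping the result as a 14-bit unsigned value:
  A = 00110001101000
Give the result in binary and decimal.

Shift left by 5: drop the top 5 bit(s), append 5 zero(s) on the right.
  00110001101000  ->  discard [00110], keep [001101000], append 00000
= 00110100000000

Answer: 00110100000000 (3328)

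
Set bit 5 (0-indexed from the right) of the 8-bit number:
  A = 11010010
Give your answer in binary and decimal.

Mask = 1 << 5 = 00100000
Bit 5 of A is 0, so OR-ing with the mask flips it to 1.
  11010010
| 00100000
----------
  11110010

Answer: 11110010 (242)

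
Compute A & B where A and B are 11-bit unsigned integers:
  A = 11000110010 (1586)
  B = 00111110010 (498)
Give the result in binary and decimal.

Apply & to each column (1 only where both bits are 1):
  11000110010
& 00111110010
-------------
  00000110010

Answer: 00000110010 (50)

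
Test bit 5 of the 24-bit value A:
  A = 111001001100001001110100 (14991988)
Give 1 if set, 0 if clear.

Bit 5 is the 6th from the right.
  111001001100001001110100
                    ^
That bit is 1.

Answer: 1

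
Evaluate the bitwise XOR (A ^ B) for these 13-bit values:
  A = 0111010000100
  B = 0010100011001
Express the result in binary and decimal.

Apply ^ to each column (1 where bits differ):
  0111010000100
^ 0010100011001
---------------
  0101110011101

Answer: 0101110011101 (2973)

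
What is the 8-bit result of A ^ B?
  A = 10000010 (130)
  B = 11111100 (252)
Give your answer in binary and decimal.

Apply ^ to each column (1 where bits differ):
  10000010
^ 11111100
----------
  01111110

Answer: 01111110 (126)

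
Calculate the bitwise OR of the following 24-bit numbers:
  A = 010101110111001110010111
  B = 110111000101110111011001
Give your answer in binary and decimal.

Apply | to each column (1 where either bit is 1):
  010101110111001110010111
| 110111000101110111011001
--------------------------
  110111110111111111011111

Answer: 110111110111111111011111 (14647263)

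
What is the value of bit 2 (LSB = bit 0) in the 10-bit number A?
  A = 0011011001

Bit 2 is the 3rd from the right.
  0011011001
         ^
That bit is 0.

Answer: 0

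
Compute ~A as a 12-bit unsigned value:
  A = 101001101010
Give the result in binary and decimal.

Flip each bit (0->1, 1->0):
  101001101010
  010110010101

Answer: 010110010101 (1429)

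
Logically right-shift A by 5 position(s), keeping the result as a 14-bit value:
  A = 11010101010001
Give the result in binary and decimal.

Logical shift right by 5: drop the bottom 5 bit(s), prepend 5 zero(s) on the left.
  11010101010001  ->  keep [110101010], discard [10001], prepend 00000
= 00000110101010

Answer: 00000110101010 (426)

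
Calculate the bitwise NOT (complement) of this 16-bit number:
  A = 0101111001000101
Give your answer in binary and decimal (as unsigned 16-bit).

Flip each bit (0->1, 1->0):
  0101111001000101
  1010000110111010

Answer: 1010000110111010 (41402)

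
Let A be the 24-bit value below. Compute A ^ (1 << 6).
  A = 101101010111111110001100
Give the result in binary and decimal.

Mask = 1 << 6 = 000000000000000001000000
Bit 6 of A is 0; XOR with the mask flips it to 1.
  101101010111111110001100
^ 000000000000000001000000
--------------------------
  101101010111111111001100

Answer: 101101010111111111001100 (11894732)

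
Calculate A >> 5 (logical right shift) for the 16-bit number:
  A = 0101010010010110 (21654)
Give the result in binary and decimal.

Logical shift right by 5: drop the bottom 5 bit(s), prepend 5 zero(s) on the left.
  0101010010010110  ->  keep [01010100100], discard [10110], prepend 00000
= 0000001010100100

Answer: 0000001010100100 (676)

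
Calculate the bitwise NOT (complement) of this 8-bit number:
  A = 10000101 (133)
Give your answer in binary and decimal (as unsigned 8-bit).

Flip each bit (0->1, 1->0):
  10000101
  01111010

Answer: 01111010 (122)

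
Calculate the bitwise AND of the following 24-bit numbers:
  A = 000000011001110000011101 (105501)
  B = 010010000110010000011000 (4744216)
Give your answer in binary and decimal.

Apply & to each column (1 only where both bits are 1):
  000000011001110000011101
& 010010000110010000011000
--------------------------
  000000000000010000011000

Answer: 000000000000010000011000 (1048)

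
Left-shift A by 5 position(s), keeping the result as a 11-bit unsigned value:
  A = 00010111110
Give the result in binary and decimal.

Shift left by 5: drop the top 5 bit(s), append 5 zero(s) on the right.
  00010111110  ->  discard [00010], keep [111110], append 00000
= 11111000000

Answer: 11111000000 (1984)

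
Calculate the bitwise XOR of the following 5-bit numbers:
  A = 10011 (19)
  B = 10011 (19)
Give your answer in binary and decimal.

Apply ^ to each column (1 where bits differ):
  10011
^ 10011
-------
  00000

Answer: 00000 (0)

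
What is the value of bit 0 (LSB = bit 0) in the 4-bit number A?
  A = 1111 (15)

Bit 0 is the 1st from the right.
  1111
     ^
That bit is 1.

Answer: 1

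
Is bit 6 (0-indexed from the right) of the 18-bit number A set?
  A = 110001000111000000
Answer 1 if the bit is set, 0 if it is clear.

Bit 6 is the 7th from the right.
  110001000111000000
             ^
That bit is 1.

Answer: 1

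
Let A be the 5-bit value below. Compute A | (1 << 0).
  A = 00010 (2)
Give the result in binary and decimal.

Mask = 1 << 0 = 00001
Bit 0 of A is 0, so OR-ing with the mask flips it to 1.
  00010
| 00001
-------
  00011

Answer: 00011 (3)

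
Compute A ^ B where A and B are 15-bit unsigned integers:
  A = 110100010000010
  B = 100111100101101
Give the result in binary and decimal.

Apply ^ to each column (1 where bits differ):
  110100010000010
^ 100111100101101
-----------------
  010011110101111

Answer: 010011110101111 (10159)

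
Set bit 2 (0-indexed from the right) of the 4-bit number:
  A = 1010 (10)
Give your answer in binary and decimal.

Mask = 1 << 2 = 0100
Bit 2 of A is 0, so OR-ing with the mask flips it to 1.
  1010
| 0100
------
  1110

Answer: 1110 (14)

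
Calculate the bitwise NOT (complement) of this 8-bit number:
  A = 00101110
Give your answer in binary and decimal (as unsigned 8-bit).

Flip each bit (0->1, 1->0):
  00101110
  11010001

Answer: 11010001 (209)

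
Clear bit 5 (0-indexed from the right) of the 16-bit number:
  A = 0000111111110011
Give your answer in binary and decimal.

Mask = ~(1 << 5) = 1111111111011111
Bit 5 of A is 1, so AND-ing with the mask clears it to 0.
  0000111111110011
& 1111111111011111
------------------
  0000111111010011

Answer: 0000111111010011 (4051)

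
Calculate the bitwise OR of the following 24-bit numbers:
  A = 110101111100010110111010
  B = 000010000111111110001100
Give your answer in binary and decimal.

Apply | to each column (1 where either bit is 1):
  110101111100010110111010
| 000010000111111110001100
--------------------------
  110111111111111110111110

Answer: 110111111111111110111110 (14679998)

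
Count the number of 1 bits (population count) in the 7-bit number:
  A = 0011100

0011100
1-bits at positions (from bit 0 = LSB): 2, 3, 4
Count = 3

Answer: 3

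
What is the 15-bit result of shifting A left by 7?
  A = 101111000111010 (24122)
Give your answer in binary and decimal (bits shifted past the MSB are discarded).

Shift left by 7: drop the top 7 bit(s), append 7 zero(s) on the right.
  101111000111010  ->  discard [1011110], keep [00111010], append 0000000
= 001110100000000

Answer: 001110100000000 (7424)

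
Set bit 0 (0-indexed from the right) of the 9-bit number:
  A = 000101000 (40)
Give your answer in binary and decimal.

Mask = 1 << 0 = 000000001
Bit 0 of A is 0, so OR-ing with the mask flips it to 1.
  000101000
| 000000001
-----------
  000101001

Answer: 000101001 (41)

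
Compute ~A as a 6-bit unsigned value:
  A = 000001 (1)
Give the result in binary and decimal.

Flip each bit (0->1, 1->0):
  000001
  111110

Answer: 111110 (62)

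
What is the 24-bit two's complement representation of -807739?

1. Binary of +807739:  000011000101001100111011
2. Invert bits:     111100111010110011000100
3. Add 1:           111100111010110011000101

Answer: 111100111010110011000101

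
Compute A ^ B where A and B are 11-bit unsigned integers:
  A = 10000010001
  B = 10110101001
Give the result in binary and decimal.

Apply ^ to each column (1 where bits differ):
  10000010001
^ 10110101001
-------------
  00110111000

Answer: 00110111000 (440)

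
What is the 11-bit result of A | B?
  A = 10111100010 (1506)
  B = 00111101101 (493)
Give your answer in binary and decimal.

Apply | to each column (1 where either bit is 1):
  10111100010
| 00111101101
-------------
  10111101111

Answer: 10111101111 (1519)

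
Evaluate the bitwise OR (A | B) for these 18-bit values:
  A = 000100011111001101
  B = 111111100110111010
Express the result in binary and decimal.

Apply | to each column (1 where either bit is 1):
  000100011111001101
| 111111100110111010
--------------------
  111111111111111111

Answer: 111111111111111111 (262143)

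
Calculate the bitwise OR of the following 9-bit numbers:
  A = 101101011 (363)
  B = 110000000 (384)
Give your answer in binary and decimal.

Apply | to each column (1 where either bit is 1):
  101101011
| 110000000
-----------
  111101011

Answer: 111101011 (491)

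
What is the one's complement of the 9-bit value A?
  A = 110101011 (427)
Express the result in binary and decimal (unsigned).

Flip each bit (0->1, 1->0):
  110101011
  001010100

Answer: 001010100 (84)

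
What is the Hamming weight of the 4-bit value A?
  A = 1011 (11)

1011
1-bits at positions (from bit 0 = LSB): 0, 1, 3
Count = 3

Answer: 3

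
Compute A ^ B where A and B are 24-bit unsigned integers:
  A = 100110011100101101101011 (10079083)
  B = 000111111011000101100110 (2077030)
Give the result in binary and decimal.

Apply ^ to each column (1 where bits differ):
  100110011100101101101011
^ 000111111011000101100110
--------------------------
  100001100111101000001101

Answer: 100001100111101000001101 (8813069)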